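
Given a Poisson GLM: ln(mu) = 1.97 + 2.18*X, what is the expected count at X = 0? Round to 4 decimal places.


Compute eta = 1.97 + 2.18 * 0 = 1.9700.
Apply inverse link: mu = e^1.9700 = 7.1707.

7.1707


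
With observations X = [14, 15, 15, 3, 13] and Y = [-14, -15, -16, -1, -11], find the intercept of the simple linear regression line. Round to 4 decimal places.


Compute b1 = -1.1827 from the OLS formula.
With xbar = 12.0000 and ybar = -11.4000, the intercept is:
b0 = -11.4000 - -1.1827 * 12.0000 = 2.7923.

2.7923


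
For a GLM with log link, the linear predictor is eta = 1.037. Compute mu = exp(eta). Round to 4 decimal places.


mu = exp(eta) = exp(1.037).
= 2.8207.

2.8207


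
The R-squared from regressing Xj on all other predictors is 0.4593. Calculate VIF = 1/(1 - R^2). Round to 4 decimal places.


Denominator: 1 - 0.4593 = 0.5407.
VIF = 1 / 0.5407 = 1.8495.

1.8495


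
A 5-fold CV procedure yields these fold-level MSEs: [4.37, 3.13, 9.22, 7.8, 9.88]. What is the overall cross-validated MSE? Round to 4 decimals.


Sum of fold MSEs = 34.4000.
Average = 34.4000 / 5 = 6.8800.

6.8800


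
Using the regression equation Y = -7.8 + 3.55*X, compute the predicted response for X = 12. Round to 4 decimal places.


Substitute X = 12 into the equation:
Y = -7.8 + 3.55 * 12 = -7.8 + 42.6000 = 34.8000.

34.8000


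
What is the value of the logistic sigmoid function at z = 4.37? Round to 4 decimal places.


Compute exp(-4.3700) = 0.0127.
Sigmoid = 1 / (1 + 0.0127) = 1 / 1.0127 = 0.9875.

0.9875


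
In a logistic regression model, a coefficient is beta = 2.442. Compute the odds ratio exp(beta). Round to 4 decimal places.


Odds ratio = exp(beta) = exp(2.442).
= 11.4960.

11.4960


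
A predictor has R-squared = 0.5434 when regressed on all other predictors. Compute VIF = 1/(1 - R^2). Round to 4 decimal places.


VIF = 1 / (1 - 0.5434).
= 1 / 0.4566 = 2.1901.

2.1901


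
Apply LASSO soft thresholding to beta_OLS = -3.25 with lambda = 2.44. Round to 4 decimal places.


Absolute value: |-3.25| = 3.25.
Compare to lambda = 2.44.
Since |beta| > lambda, coefficient = sign(beta)*(|beta| - lambda) = -0.8100.

-0.8100


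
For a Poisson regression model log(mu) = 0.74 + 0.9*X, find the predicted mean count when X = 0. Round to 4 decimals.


Linear predictor: eta = 0.74 + (0.9)(0) = 0.7400.
Expected count: mu = exp(0.7400) = 2.0959.

2.0959


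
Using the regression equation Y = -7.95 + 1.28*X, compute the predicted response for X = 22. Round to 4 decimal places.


Substitute X = 22 into the equation:
Y = -7.95 + 1.28 * 22 = -7.95 + 28.1600 = 20.2100.

20.2100


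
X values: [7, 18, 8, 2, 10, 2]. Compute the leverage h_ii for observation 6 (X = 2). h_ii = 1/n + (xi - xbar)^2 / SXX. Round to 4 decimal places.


Mean of X: xbar = 7.8333.
SXX = 176.8333.
For X = 2: h = 1/6 + (2 - 7.8333)^2/176.8333 = 0.3591.

0.3591


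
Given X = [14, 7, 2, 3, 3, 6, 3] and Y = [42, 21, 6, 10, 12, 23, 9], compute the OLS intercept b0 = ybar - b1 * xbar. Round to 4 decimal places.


First find the slope: b1 = 2.9351.
Means: xbar = 5.4286, ybar = 17.5714.
b0 = ybar - b1 * xbar = 17.5714 - 2.9351 * 5.4286 = 1.6378.

1.6378


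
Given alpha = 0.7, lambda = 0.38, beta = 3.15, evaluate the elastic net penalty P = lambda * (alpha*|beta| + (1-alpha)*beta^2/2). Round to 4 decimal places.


L1 component = 0.7 * |3.15| = 2.2050.
L2 component = 0.3 * 3.15^2 / 2 = 1.4884.
Penalty = 0.38 * (2.2050 + 1.4884) = 0.38 * 3.6934 = 1.4035.

1.4035


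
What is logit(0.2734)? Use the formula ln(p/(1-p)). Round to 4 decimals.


The odds are p/(1-p) = 0.2734 / 0.7266 = 0.3763.
logit(p) = ln(0.3763) = -0.9774.

-0.9774


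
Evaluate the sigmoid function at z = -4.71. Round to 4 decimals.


First, exp(4.7100) = 111.0522.
Then sigma(z) = 1/(1 + 111.0522) = 0.0089.

0.0089


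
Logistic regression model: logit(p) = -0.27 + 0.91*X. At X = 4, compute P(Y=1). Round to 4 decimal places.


Compute z = -0.27 + (0.91)(4) = 3.3700.
exp(-z) = 0.0344.
P = 1/(1 + 0.0344) = 0.9668.

0.9668


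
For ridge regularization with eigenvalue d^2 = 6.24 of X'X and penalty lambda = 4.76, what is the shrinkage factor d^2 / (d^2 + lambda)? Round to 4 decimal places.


Compute the denominator: 6.24 + 4.76 = 11.0000.
Shrinkage factor = 6.24 / 11.0000 = 0.5673.

0.5673


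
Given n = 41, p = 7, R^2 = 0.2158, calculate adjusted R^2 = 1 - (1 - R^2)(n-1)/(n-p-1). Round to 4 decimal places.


Adjusted R^2 = 1 - (1 - R^2) * (n-1)/(n-p-1).
(1 - R^2) = 0.7842.
(n-1)/(n-p-1) = 40/33.
(1 - R^2) * (n-1) = 0.7842 * 40 = 31.3680.
Divide by (n-p-1): 31.3680 / 33 = 0.9505.
Adj R^2 = 1 - 0.9505 = 0.0495.

0.0495


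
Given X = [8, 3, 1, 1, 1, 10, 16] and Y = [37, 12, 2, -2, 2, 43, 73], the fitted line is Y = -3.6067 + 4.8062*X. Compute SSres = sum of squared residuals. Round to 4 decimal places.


Compute predicted values, then residuals = yi - yhat_i.
Residuals: [2.1571, 1.1881, 0.8005, -3.1995, 0.8005, -1.4553, -0.2925].
SSres = sum(residual^2) = 19.7865.

19.7865


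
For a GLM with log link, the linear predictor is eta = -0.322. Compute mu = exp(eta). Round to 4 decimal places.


The inverse log link gives:
mu = exp(-0.322) = 0.7247.

0.7247


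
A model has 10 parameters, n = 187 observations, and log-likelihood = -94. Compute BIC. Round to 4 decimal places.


ln(187) = 5.231109.
k * ln(n) = 10 * 5.231109 = 52.311090.
-2L = 188.
BIC = 52.311090 + 188 = 240.311090, which rounds to 240.3111.

240.3111


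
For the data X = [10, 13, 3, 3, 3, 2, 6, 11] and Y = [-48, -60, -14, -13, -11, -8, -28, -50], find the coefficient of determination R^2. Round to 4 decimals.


After computing the OLS fit (b0=1.4066, b1=-4.7697):
SSres = 9.8787, SStot = 3010.0000.
R^2 = 1 - 9.8787/3010.0000 = 0.9967.

0.9967


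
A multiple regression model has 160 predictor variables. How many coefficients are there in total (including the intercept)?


Including the intercept, the model has 160 predictor coefficients + 1 intercept.
Total = 161.

161


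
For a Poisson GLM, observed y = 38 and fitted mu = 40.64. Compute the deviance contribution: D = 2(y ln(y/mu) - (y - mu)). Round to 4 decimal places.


y/mu = 38/40.64 = 0.935039 (approx.), and ln(38/40.64) = -0.067167.
y * ln(y/mu) = 38 * -0.067167 = -2.552346.
y - mu = -2.64.
D = 2 * (-2.552346 - -2.64) = 0.175308, which rounds to 0.1753.

0.1753


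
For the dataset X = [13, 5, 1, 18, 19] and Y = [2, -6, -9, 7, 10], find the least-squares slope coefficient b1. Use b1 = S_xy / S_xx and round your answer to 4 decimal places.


The sample means are xbar = 11.2000 and ybar = 0.8000.
Compute S_xx = 252.8000 and S_xy = 258.2000.
Slope b1 = S_xy / S_xx = 258.2000 / 252.8000 = 1.0214.

1.0214


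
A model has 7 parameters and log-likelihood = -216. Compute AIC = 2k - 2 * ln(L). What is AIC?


AIC = 2k - 2*loglik = 2(7) - 2(-216).
= 14 + 432 = 446.

446


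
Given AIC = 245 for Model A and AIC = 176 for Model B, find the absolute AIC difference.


Absolute difference = |245 - 176| = 69.
The model with lower AIC (B) is preferred.

69


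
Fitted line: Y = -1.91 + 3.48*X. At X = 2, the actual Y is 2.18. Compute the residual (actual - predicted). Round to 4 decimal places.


Predicted = -1.91 + 3.48 * 2 = 5.0500.
Residual = 2.18 - 5.0500 = -2.8700.

-2.8700


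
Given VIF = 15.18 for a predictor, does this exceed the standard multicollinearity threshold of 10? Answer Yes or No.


Compare VIF = 15.18 to the threshold of 10.
15.18 >= 10, so the answer is Yes.

Yes


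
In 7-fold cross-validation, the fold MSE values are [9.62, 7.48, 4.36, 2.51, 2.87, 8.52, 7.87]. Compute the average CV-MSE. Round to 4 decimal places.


Add all fold MSEs: 43.2300.
Divide by k = 7: 43.2300/7 = 6.1757.

6.1757


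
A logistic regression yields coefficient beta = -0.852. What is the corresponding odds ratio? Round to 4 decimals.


exp(-0.852) = 0.4266.
So the odds ratio is 0.4266.

0.4266


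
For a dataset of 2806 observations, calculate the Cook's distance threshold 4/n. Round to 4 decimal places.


Cook's distance cutoff = 4/n = 4/2806.
= 0.0014.

0.0014


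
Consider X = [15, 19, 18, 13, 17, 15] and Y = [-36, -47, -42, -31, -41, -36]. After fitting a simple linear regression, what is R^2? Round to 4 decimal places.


The fitted line is Y = 1.6376 + -2.5034*X.
SSres = 3.2081, SStot = 158.8333.
R^2 = 1 - SSres/SStot = 0.9798.

0.9798


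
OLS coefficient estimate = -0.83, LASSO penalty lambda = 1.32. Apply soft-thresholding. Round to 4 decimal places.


Absolute value: |-0.83| = 0.83.
Compare to lambda = 1.32.
Since |beta| <= lambda, the coefficient is set to 0.

0.0000


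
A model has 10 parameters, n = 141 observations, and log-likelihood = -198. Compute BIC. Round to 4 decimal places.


k * ln(n) = 10 * ln(141) = 10 * 4.948760 = 49.487600.
-2 * loglik = -2 * (-198) = 396.
BIC = 49.487600 + 396 = 445.487600, which rounds to 445.4876.

445.4876


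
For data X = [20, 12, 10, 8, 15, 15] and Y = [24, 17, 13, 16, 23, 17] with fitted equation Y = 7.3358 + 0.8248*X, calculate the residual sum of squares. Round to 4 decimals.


Predicted values from Y = 7.3358 + 0.8248*X.
Residuals: [0.1682, -0.2334, -2.5838, 2.0658, 3.2922, -2.7078].
SSres = 29.1971.

29.1971


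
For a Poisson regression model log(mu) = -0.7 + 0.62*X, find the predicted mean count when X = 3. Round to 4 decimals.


Linear predictor: eta = -0.7 + (0.62)(3) = 1.1600.
Expected count: mu = exp(1.1600) = 3.1899.

3.1899


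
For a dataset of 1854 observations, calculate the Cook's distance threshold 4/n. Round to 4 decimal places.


The threshold is 4/n.
4/1854 = 0.0022.

0.0022


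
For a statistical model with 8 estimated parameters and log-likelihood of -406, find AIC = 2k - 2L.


AIC = 2*8 - 2*(-406).
= 16 + 812 = 828.

828


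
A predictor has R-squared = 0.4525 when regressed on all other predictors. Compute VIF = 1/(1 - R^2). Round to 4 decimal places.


Denominator: 1 - 0.4525 = 0.5475.
VIF = 1 / 0.5475 = 1.8265.

1.8265


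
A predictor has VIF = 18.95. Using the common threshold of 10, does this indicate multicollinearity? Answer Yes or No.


Check: VIF = 18.95 vs threshold = 10.
Since 18.95 >= 10, the answer is Yes.

Yes


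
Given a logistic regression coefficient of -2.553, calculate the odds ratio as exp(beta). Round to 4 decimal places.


The odds ratio is computed as:
OR = e^(-2.553) = 0.0778.

0.0778


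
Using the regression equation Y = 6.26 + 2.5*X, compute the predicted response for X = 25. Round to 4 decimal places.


Predicted value:
Y = 6.26 + (2.5)(25) = 6.26 + 62.5000 = 68.7600.

68.7600


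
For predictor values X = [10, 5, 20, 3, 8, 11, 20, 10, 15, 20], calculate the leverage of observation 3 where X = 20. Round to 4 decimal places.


n = 10, xbar = 12.2000.
SXX = sum((xi - xbar)^2) = 355.6000.
h = 1/10 + (20 - 12.2000)^2 / 355.6000 = 0.2711.

0.2711


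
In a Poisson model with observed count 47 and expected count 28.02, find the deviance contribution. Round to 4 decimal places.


Compute y*ln(y/mu) = 47*ln(47/28.02) = 47*0.517229 = 24.309763.
y - mu = 18.98.
D = 2*(24.309763 - (18.98)) = 10.659526, which rounds to 10.6595.

10.6595


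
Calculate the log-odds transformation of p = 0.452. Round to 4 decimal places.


Compute the odds: 0.452/0.548 = 0.8248.
Take the natural log: ln(0.8248) = -0.1926.

-0.1926


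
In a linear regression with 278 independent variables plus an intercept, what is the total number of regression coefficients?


Including the intercept, the model has 278 predictor coefficients + 1 intercept.
Total = 279.

279


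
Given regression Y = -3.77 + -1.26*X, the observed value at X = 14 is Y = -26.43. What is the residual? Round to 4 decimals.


Predicted = -3.77 + -1.26 * 14 = -21.4100.
Residual = -26.43 - -21.4100 = -5.0200.

-5.0200


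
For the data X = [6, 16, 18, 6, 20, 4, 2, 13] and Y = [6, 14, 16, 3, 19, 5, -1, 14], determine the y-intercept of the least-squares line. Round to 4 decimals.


Compute b1 = 1.0018 from the OLS formula.
With xbar = 10.6250 and ybar = 9.5000, the intercept is:
b0 = 9.5000 - 1.0018 * 10.6250 = -1.1447.

-1.1447


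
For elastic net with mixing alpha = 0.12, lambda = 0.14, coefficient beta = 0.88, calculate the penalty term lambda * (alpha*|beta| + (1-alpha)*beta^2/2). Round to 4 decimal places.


Compute:
L1 = 0.12 * 0.88 = 0.1056.
L2 = 0.88 * 0.88^2 / 2 = 0.3407.
Penalty = 0.14 * (0.1056 + 0.3407) = 0.0625.

0.0625


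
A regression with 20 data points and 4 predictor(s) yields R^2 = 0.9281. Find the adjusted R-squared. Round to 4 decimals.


Plug in: Adj R^2 = 1 - (1 - 0.9281) * 19/15.
= 1 - 0.0719 * 19/15
= 1 - 1.3661 / 15
= 1 - 0.0911 = 0.9089.

0.9089


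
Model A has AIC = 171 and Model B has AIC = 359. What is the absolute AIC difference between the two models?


Absolute difference = |171 - 359| = 188.
The model with lower AIC (A) is preferred.

188


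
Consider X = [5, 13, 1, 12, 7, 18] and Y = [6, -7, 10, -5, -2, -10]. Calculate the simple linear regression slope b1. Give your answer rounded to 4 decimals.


The sample means are xbar = 9.3333 and ybar = -1.3333.
Compute S_xx = 189.3333 and S_xy = -230.3333.
Slope b1 = S_xy / S_xx = -230.3333 / 189.3333 = -1.2165.

-1.2165


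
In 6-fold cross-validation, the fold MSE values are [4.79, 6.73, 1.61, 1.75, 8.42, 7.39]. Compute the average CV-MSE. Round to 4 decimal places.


Sum of fold MSEs = 30.6900.
Average = 30.6900 / 6 = 5.1150.

5.1150


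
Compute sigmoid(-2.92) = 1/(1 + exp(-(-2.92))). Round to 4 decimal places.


First, exp(2.9200) = 18.5413.
Then sigma(z) = 1/(1 + 18.5413) = 0.0512.

0.0512


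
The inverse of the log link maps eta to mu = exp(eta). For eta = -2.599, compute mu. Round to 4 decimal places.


The inverse log link gives:
mu = exp(-2.599) = 0.0743.

0.0743


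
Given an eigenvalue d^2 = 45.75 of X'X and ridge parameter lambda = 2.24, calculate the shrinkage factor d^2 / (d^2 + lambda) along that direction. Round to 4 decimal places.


Compute the denominator: 45.75 + 2.24 = 47.9900.
Shrinkage factor = 45.75 / 47.9900 = 0.9533.

0.9533


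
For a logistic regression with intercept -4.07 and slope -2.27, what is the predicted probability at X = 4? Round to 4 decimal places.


z = -4.07 + -2.27 * 4 = -13.1500.
Sigmoid: P = 1 / (1 + exp(13.1500)) = 0.0000.

0.0000


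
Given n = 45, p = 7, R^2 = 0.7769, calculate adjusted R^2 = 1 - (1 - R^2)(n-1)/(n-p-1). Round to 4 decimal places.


Plug in: Adj R^2 = 1 - (1 - 0.7769) * 44/37.
= 1 - 0.2231 * 44/37
= 1 - 9.8164 / 37
= 1 - 0.2653 = 0.7347.

0.7347


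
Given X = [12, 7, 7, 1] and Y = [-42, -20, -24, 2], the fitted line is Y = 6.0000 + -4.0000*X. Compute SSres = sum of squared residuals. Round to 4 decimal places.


Predicted values from Y = 6.0000 + -4.0000*X.
Residuals: [0.0000, 2.0000, -2.0000, 0.0000].
SSres = 8.0000.

8.0000


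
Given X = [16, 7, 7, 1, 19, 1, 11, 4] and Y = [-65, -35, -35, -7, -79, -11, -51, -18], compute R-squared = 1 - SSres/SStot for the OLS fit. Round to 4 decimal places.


Fit the OLS line: b0 = -5.6712, b1 = -3.8732.
SSres = 42.8974.
SStot = 4685.8750.
R^2 = 1 - 42.8974/4685.8750 = 0.9908.

0.9908


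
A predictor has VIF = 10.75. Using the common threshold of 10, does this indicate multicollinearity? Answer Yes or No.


The threshold is 10.
VIF = 10.75 is >= 10.
Multicollinearity indication: Yes.

Yes


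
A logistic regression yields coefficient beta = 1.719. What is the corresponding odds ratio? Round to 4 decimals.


exp(1.719) = 5.5789.
So the odds ratio is 5.5789.

5.5789


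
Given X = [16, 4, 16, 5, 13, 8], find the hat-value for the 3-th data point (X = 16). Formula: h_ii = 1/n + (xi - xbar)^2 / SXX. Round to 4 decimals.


n = 6, xbar = 10.3333.
SXX = sum((xi - xbar)^2) = 145.3333.
h = 1/6 + (16 - 10.3333)^2 / 145.3333 = 0.3876.

0.3876


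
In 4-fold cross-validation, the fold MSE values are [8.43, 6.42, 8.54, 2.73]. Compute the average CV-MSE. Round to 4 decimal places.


Total MSE across folds = 26.1200.
CV-MSE = 26.1200/4 = 6.5300.

6.5300


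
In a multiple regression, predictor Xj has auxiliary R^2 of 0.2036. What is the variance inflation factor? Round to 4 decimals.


Denominator: 1 - 0.2036 = 0.7964.
VIF = 1 / 0.7964 = 1.2557.

1.2557


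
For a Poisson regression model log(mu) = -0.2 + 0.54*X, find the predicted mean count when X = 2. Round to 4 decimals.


Compute eta = -0.2 + 0.54 * 2 = 0.8800.
Apply inverse link: mu = e^0.8800 = 2.4109.

2.4109


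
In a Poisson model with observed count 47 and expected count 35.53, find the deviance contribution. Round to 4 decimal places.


First: ln(47/35.53) = 0.279770.
Then: 47 * 0.279770 = 13.149190.
y - mu = 47 - 35.53 = 11.47.
D = 2(13.149190 - 11.47) = 3.358380, which rounds to 3.3584.

3.3584


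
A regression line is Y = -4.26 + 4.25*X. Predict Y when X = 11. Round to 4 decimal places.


Substitute X = 11 into the equation:
Y = -4.26 + 4.25 * 11 = -4.26 + 46.7500 = 42.4900.

42.4900


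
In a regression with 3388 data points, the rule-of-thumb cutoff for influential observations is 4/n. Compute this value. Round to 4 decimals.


Cook's distance cutoff = 4/n = 4/3388.
= 0.0012.

0.0012


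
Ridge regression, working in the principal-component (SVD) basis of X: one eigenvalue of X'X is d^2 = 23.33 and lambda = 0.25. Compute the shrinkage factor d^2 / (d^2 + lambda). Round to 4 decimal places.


Compute the denominator: 23.33 + 0.25 = 23.5800.
Shrinkage factor = 23.33 / 23.5800 = 0.9894.

0.9894


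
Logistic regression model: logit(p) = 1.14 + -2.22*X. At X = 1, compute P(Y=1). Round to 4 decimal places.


Linear predictor: z = 1.14 + -2.22 * 1 = -1.0800.
P = 1/(1 + exp(1.0800)) = 1/(1 + 2.9447) = 0.2535.

0.2535


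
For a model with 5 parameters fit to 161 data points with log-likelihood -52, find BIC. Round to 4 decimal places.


Compute k*ln(n) = 5*ln(161) = 5*5.081404 = 25.407020.
Then -2*loglik = 104.
BIC = 25.407020 + 104 = 129.407020, which rounds to 129.4070.

129.4070


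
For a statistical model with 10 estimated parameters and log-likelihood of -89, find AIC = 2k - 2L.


AIC = 2k - 2*loglik = 2(10) - 2(-89).
= 20 + 178 = 198.

198


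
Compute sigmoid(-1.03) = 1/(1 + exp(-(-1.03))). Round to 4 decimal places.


exp(1.0300) = 2.8011.
1 + exp(-z) = 3.8011.
sigmoid = 1/3.8011 = 0.2631.

0.2631


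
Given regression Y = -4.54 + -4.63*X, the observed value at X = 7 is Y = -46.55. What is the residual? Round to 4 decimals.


Compute yhat = -4.54 + (-4.63)(7) = -36.9500.
Residual = actual - predicted = -46.55 - -36.9500 = -9.6000.

-9.6000


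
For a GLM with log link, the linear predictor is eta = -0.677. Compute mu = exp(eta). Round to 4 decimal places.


The inverse log link gives:
mu = exp(-0.677) = 0.5081.

0.5081


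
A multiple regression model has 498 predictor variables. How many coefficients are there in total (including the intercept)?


Total coefficients = number of predictors + 1 (for the intercept).
= 498 + 1 = 499.

499


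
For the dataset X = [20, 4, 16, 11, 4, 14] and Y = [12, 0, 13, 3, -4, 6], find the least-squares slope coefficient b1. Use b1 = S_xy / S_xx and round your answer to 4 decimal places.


First compute the means: xbar = 11.5000, ybar = 5.0000.
Then S_xx = sum((xi - xbar)^2) = 211.5000.
S_xy = sum((xi - xbar)(yi - ybar)) = 204.0000.
b1 = S_xy / S_xx = 204.0000 / 211.5000 = 0.9645.

0.9645


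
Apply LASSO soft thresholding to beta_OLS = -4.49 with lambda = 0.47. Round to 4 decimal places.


Check: |-4.49| = 4.49 vs lambda = 0.47.
Since |beta| > lambda, coefficient = sign(beta)*(|beta| - lambda) = -4.0200.
Soft-thresholded coefficient = -4.0200.

-4.0200


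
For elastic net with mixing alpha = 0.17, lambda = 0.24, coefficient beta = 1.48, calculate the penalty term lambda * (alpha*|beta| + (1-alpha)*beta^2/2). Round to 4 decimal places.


Compute:
L1 = 0.17 * 1.48 = 0.2516.
L2 = 0.83 * 1.48^2 / 2 = 0.9090.
Penalty = 0.24 * (0.2516 + 0.9090) = 0.2785.

0.2785


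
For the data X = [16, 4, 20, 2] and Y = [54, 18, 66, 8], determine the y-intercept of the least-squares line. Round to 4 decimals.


The slope is b1 = 3.1447.
Sample means are xbar = 10.5000 and ybar = 36.5000.
Intercept: b0 = 36.5000 - (3.1447)(10.5000) = 3.4809.

3.4809


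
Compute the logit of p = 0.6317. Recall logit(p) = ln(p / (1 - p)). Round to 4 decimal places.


1 - p = 0.3683.
p/(1-p) = 1.7152.
logit = ln(1.7152) = 0.5395.

0.5395


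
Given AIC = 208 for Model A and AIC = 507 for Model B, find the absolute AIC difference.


|AIC_A - AIC_B| = |208 - 507| = 299.
Model A is preferred (lower AIC).

299


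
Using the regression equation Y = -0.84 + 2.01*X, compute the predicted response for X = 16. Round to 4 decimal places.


Predicted value:
Y = -0.84 + (2.01)(16) = -0.84 + 32.1600 = 31.3200.

31.3200


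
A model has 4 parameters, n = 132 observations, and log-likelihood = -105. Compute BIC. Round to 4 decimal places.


k * ln(n) = 4 * ln(132) = 4 * 4.882802 = 19.531208.
-2 * loglik = -2 * (-105) = 210.
BIC = 19.531208 + 210 = 229.531208, which rounds to 229.5312.

229.5312


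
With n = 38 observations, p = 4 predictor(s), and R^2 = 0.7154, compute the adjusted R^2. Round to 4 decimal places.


Plug in: Adj R^2 = 1 - (1 - 0.7154) * 37/33.
= 1 - 0.2846 * 37/33
= 1 - 10.5302 / 33
= 1 - 0.3191 = 0.6809.

0.6809


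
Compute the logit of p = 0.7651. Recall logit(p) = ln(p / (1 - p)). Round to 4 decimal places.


Compute the odds: 0.7651/0.2349 = 3.2571.
Take the natural log: ln(3.2571) = 1.1808.

1.1808


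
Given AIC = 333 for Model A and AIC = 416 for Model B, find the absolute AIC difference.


Absolute difference = |333 - 416| = 83.
The model with lower AIC (A) is preferred.

83


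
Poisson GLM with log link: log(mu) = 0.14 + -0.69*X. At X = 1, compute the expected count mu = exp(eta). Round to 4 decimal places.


Compute eta = 0.14 + -0.69 * 1 = -0.5500.
Apply inverse link: mu = e^-0.5500 = 0.5769.

0.5769


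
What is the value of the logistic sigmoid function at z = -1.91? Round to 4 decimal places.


First, exp(1.9100) = 6.7531.
Then sigma(z) = 1/(1 + 6.7531) = 0.1290.

0.1290


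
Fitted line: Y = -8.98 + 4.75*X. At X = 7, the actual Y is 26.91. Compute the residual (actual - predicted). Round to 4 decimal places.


Compute yhat = -8.98 + (4.75)(7) = 24.2700.
Residual = actual - predicted = 26.91 - 24.2700 = 2.6400.

2.6400


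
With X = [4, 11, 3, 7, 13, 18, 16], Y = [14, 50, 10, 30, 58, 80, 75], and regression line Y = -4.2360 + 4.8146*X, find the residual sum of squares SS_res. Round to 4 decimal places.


For each point, residual = actual - predicted.
Residuals: [-1.0224, 1.2754, -0.2078, 0.5338, -0.3538, -2.4268, 2.2024].
Sum of squared residuals = 13.8652.

13.8652


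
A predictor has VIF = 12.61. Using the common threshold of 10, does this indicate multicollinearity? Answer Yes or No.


Check: VIF = 12.61 vs threshold = 10.
Since 12.61 >= 10, the answer is Yes.

Yes


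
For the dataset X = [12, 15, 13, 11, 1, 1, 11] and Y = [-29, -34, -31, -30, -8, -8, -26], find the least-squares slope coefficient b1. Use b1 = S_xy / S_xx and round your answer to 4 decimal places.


Calculate xbar = 9.1429, ybar = -23.7143.
S_xx = 196.8571, S_xy = -375.2857.
Using b1 = S_xy / S_xx = -375.2857 / 196.8571, we get b1 = -1.9064.

-1.9064


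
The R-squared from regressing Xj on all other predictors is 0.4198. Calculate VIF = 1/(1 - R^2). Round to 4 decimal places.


Using VIF = 1/(1 - R^2_j):
1 - 0.4198 = 0.5802.
VIF = 1.7235.

1.7235


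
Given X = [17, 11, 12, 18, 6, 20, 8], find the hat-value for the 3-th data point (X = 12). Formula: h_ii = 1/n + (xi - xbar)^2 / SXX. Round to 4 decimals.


n = 7, xbar = 13.1429.
SXX = sum((xi - xbar)^2) = 168.8571.
h = 1/7 + (12 - 13.1429)^2 / 168.8571 = 0.1506.

0.1506


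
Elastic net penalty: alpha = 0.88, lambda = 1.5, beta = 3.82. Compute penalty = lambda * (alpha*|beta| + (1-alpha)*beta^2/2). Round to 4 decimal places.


L1 component = 0.88 * |3.82| = 3.3616.
L2 component = 0.12 * 3.82^2 / 2 = 0.8755.
Penalty = 1.5 * (3.3616 + 0.8755) = 1.5 * 4.2371 = 6.3557.

6.3557


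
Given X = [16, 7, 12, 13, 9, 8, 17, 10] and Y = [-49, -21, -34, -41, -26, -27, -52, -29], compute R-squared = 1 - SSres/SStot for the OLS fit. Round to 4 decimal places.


After computing the OLS fit (b0=0.2979, b1=-3.0585):
SSres = 19.5532, SStot = 898.8750.
R^2 = 1 - 19.5532/898.8750 = 0.9782.

0.9782


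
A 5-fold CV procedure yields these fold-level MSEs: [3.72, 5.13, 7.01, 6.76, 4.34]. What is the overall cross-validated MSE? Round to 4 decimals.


Total MSE across folds = 26.9600.
CV-MSE = 26.9600/5 = 5.3920.

5.3920


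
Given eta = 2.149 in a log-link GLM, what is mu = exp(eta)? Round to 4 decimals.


Apply the inverse link:
mu = e^2.149 = 8.5763.

8.5763


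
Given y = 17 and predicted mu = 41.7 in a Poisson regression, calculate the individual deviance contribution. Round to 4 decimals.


Compute y*ln(y/mu) = 17*ln(17/41.7) = 17*-0.897288 = -15.253896.
y - mu = -24.7.
D = 2*(-15.253896 - (-24.7)) = 18.892208, which rounds to 18.8922.

18.8922


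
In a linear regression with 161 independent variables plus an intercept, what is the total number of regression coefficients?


Including the intercept, the model has 161 predictor coefficients + 1 intercept.
Total = 162.

162


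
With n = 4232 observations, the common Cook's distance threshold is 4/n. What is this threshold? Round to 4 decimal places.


The threshold is 4/n.
4/4232 = 0.0009.

0.0009


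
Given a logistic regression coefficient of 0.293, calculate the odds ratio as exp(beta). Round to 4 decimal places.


The odds ratio is computed as:
OR = e^(0.293) = 1.3404.

1.3404


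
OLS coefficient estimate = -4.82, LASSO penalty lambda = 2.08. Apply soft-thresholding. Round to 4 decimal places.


Check: |-4.82| = 4.82 vs lambda = 2.08.
Since |beta| > lambda, coefficient = sign(beta)*(|beta| - lambda) = -2.7400.
Soft-thresholded coefficient = -2.7400.

-2.7400


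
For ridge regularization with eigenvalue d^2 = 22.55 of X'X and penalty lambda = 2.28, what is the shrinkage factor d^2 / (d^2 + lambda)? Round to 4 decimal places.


Denominator = d^2 + lambda = 22.55 + 2.28 = 24.8300.
Shrinkage = 22.55 / 24.8300 = 0.9082.

0.9082


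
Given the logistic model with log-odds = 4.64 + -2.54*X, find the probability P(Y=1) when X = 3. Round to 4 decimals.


z = 4.64 + -2.54 * 3 = -2.9800.
Sigmoid: P = 1 / (1 + exp(2.9800)) = 0.0483.

0.0483


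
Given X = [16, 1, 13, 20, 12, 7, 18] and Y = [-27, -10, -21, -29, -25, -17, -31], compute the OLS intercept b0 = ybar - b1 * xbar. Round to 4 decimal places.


The slope is b1 = -1.0830.
Sample means are xbar = 12.4286 and ybar = -22.8571.
Intercept: b0 = -22.8571 - (-1.0830)(12.4286) = -9.3974.

-9.3974


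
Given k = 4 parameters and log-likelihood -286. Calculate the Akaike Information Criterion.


AIC = 2k - 2*loglik = 2(4) - 2(-286).
= 8 + 572 = 580.

580


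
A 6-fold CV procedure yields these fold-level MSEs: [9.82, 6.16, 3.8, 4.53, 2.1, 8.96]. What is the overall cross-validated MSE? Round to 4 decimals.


Add all fold MSEs: 35.3700.
Divide by k = 6: 35.3700/6 = 5.8950.

5.8950


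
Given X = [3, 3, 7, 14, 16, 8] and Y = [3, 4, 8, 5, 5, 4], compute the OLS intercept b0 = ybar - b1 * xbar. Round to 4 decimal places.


First find the slope: b1 = 0.0836.
Means: xbar = 8.5000, ybar = 4.8333.
b0 = ybar - b1 * xbar = 4.8333 - 0.0836 * 8.5000 = 4.1226.

4.1226


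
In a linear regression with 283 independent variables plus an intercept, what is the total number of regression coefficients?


Each predictor gets one coefficient, plus one intercept.
Total parameters = 283 + 1 = 284.

284


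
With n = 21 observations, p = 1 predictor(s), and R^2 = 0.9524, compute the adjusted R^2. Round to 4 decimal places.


Adjusted R^2 = 1 - (1 - R^2) * (n-1)/(n-p-1).
(1 - R^2) = 0.0476.
(n-1)/(n-p-1) = 20/19.
(1 - R^2) * (n-1) = 0.0476 * 20 = 0.9520.
Divide by (n-p-1): 0.9520 / 19 = 0.0501.
Adj R^2 = 1 - 0.0501 = 0.9499.

0.9499


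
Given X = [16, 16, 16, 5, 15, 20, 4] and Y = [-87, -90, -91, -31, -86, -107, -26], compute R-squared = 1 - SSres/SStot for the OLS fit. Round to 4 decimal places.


Fit the OLS line: b0 = -5.6722, b1 = -5.1989.
SSres = 22.5368.
SStot = 6100.0000.
R^2 = 1 - 22.5368/6100.0000 = 0.9963.

0.9963


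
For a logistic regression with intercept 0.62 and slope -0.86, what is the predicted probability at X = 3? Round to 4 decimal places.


Compute z = 0.62 + (-0.86)(3) = -1.9600.
exp(-z) = 7.0993.
P = 1/(1 + 7.0993) = 0.1235.

0.1235


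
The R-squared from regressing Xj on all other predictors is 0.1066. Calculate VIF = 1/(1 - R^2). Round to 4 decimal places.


Denominator: 1 - 0.1066 = 0.8934.
VIF = 1 / 0.8934 = 1.1193.

1.1193


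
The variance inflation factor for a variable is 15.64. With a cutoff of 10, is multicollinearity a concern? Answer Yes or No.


The threshold is 10.
VIF = 15.64 is >= 10.
Multicollinearity indication: Yes.

Yes


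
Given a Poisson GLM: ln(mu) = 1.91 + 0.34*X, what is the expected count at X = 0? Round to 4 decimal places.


Linear predictor: eta = 1.91 + (0.34)(0) = 1.9100.
Expected count: mu = exp(1.9100) = 6.7531.

6.7531


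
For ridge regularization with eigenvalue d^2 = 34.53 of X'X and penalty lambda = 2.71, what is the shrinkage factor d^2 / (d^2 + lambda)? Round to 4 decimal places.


Denominator = d^2 + lambda = 34.53 + 2.71 = 37.2400.
Shrinkage = 34.53 / 37.2400 = 0.9272.

0.9272


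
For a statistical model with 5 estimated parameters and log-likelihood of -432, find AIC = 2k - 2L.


AIC = 2k - 2*loglik = 2(5) - 2(-432).
= 10 + 864 = 874.

874


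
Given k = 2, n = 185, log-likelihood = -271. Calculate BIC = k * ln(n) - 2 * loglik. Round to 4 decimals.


ln(185) = 5.220356.
k * ln(n) = 2 * 5.220356 = 10.440712.
-2L = 542.
BIC = 10.440712 + 542 = 552.440712, which rounds to 552.4407.

552.4407


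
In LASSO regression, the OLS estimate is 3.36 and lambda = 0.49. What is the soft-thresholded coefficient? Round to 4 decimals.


Absolute value: |3.36| = 3.36.
Compare to lambda = 0.49.
Since |beta| > lambda, coefficient = sign(beta)*(|beta| - lambda) = 2.8700.

2.8700


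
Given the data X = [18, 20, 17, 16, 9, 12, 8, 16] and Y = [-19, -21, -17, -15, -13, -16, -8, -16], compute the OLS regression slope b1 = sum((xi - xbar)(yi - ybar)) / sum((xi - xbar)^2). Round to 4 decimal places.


The sample means are xbar = 14.5000 and ybar = -15.6250.
Compute S_xx = 132.0000 and S_xy = -107.5000.
Slope b1 = S_xy / S_xx = -107.5000 / 132.0000 = -0.8144.

-0.8144


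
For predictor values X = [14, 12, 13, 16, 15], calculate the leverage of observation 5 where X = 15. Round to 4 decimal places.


Mean of X: xbar = 14.0000.
SXX = 10.0000.
For X = 15: h = 1/5 + (15 - 14.0000)^2/10.0000 = 0.3000.

0.3000


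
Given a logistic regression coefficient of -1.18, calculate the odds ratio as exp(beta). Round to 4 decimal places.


exp(-1.18) = 0.3073.
So the odds ratio is 0.3073.

0.3073


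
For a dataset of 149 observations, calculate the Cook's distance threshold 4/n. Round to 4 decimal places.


Cook's distance cutoff = 4/n = 4/149.
= 0.0268.

0.0268


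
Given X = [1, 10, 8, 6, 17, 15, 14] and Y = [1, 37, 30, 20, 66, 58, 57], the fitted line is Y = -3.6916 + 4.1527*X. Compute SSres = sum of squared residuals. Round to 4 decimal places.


For each point, residual = actual - predicted.
Residuals: [0.5389, -0.8354, 0.4700, -1.2246, -0.9043, -0.5989, 2.5538].
Sum of squared residuals = 10.4072.

10.4072


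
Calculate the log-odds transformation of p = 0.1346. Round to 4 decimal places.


1 - p = 0.8654.
p/(1-p) = 0.1555.
logit = ln(0.1555) = -1.8609.

-1.8609


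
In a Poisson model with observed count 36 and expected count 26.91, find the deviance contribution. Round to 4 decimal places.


First: ln(36/26.91) = 0.291021.
Then: 36 * 0.291021 = 10.476756.
y - mu = 36 - 26.91 = 9.09.
D = 2(10.476756 - 9.09) = 2.773512, which rounds to 2.7735.

2.7735


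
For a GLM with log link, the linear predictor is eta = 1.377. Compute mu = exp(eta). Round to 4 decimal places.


The inverse log link gives:
mu = exp(1.377) = 3.9630.

3.9630


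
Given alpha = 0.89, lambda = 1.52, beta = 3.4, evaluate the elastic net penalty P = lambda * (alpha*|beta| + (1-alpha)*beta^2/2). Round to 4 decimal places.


alpha * |beta| = 0.89 * 3.4 = 3.0260.
(1-alpha) * beta^2/2 = 0.11 * 11.5600/2 = 0.6358.
Total = 1.52 * (3.0260 + 0.6358) = 5.5659.

5.5659


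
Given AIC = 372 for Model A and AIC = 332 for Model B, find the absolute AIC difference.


Absolute difference = |372 - 332| = 40.
The model with lower AIC (B) is preferred.

40


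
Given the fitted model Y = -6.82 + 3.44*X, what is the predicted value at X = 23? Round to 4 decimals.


Plug X = 23 into Y = -6.82 + 3.44*X:
Y = -6.82 + 79.1200 = 72.3000.

72.3000


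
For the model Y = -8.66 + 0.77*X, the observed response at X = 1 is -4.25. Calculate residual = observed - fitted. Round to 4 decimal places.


Compute yhat = -8.66 + (0.77)(1) = -7.8900.
Residual = actual - predicted = -4.25 - -7.8900 = 3.6400.

3.6400


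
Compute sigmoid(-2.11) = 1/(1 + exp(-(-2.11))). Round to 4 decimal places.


exp(2.1100) = 8.2482.
1 + exp(-z) = 9.2482.
sigmoid = 1/9.2482 = 0.1081.

0.1081


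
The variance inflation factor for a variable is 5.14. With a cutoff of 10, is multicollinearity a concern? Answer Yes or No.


Check: VIF = 5.14 vs threshold = 10.
Since 5.14 < 10, the answer is No.

No


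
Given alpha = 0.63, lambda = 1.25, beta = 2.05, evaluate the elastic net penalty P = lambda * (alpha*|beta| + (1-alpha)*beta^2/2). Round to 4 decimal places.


Compute:
L1 = 0.63 * 2.05 = 1.2915.
L2 = 0.37 * 2.05^2 / 2 = 0.7775.
Penalty = 1.25 * (1.2915 + 0.7775) = 2.5862.

2.5862


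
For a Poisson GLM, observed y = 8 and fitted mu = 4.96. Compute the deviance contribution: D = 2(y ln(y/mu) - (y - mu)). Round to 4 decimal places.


Compute y*ln(y/mu) = 8*ln(8/4.96) = 8*0.478036 = 3.824288.
y - mu = 3.04.
D = 2*(3.824288 - (3.04)) = 1.568576, which rounds to 1.5686.

1.5686


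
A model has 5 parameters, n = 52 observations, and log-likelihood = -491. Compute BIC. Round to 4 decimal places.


k * ln(n) = 5 * ln(52) = 5 * 3.951244 = 19.756220.
-2 * loglik = -2 * (-491) = 982.
BIC = 19.756220 + 982 = 1001.756220, which rounds to 1001.7562.

1001.7562


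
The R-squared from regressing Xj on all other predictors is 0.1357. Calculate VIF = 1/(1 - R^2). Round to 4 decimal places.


VIF = 1 / (1 - 0.1357).
= 1 / 0.8643 = 1.1570.

1.1570


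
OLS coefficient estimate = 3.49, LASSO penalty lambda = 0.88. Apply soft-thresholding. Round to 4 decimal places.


|beta_OLS| = 3.49.
lambda = 0.88.
Since |beta| > lambda, coefficient = sign(beta)*(|beta| - lambda) = 2.6100.
Result = 2.6100.

2.6100


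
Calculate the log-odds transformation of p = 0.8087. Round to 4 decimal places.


The odds are p/(1-p) = 0.8087 / 0.1913 = 4.2274.
logit(p) = ln(4.2274) = 1.4416.

1.4416


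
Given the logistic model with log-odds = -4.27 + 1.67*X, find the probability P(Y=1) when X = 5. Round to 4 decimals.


Compute z = -4.27 + (1.67)(5) = 4.0800.
exp(-z) = 0.0169.
P = 1/(1 + 0.0169) = 0.9834.

0.9834


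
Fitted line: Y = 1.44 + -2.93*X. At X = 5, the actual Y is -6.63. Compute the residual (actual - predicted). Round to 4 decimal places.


Fitted value at X = 5 is yhat = 1.44 + -2.93*5 = -13.2100.
Residual = -6.63 - -13.2100 = 6.5800.

6.5800


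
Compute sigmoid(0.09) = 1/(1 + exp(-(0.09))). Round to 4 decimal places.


First, exp(-0.0900) = 0.9139.
Then sigma(z) = 1/(1 + 0.9139) = 0.5225.

0.5225


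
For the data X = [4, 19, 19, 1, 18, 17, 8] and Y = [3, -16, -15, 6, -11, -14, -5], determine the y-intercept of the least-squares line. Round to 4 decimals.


The slope is b1 = -1.1355.
Sample means are xbar = 12.2857 and ybar = -7.4286.
Intercept: b0 = -7.4286 - (-1.1355)(12.2857) = 6.5223.

6.5223


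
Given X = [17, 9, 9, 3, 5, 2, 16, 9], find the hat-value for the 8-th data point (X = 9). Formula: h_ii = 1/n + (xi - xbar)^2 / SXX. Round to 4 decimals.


Compute xbar = 8.7500 with n = 8 observations.
SXX = 213.5000.
Leverage = 1/8 + (9 - 8.7500)^2/213.5000 = 0.1253.

0.1253


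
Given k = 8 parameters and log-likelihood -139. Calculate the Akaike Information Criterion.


Compute:
2k = 2*8 = 16.
-2*loglik = -2*(-139) = 278.
AIC = 16 + 278 = 294.

294


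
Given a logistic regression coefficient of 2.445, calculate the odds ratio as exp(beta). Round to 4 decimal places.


The odds ratio is computed as:
OR = e^(2.445) = 11.5305.

11.5305


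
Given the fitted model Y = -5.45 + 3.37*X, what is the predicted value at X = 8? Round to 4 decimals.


Substitute X = 8 into the equation:
Y = -5.45 + 3.37 * 8 = -5.45 + 26.9600 = 21.5100.

21.5100


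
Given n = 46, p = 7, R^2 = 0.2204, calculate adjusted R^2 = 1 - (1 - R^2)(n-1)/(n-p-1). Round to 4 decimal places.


Plug in: Adj R^2 = 1 - (1 - 0.2204) * 45/38.
= 1 - 0.7796 * 45/38
= 1 - 35.0820 / 38
= 1 - 0.9232 = 0.0768.

0.0768


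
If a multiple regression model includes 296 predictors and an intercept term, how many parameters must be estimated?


Each predictor gets one coefficient, plus one intercept.
Total parameters = 296 + 1 = 297.

297


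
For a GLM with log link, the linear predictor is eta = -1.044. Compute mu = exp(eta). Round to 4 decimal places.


mu = exp(eta) = exp(-1.044).
= 0.3520.

0.3520


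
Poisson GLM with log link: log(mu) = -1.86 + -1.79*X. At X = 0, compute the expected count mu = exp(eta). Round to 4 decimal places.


Compute eta = -1.86 + -1.79 * 0 = -1.8600.
Apply inverse link: mu = e^-1.8600 = 0.1557.

0.1557


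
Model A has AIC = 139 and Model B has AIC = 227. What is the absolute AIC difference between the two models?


Absolute difference = |139 - 227| = 88.
The model with lower AIC (A) is preferred.

88


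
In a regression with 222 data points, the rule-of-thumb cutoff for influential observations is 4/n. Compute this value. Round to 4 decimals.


The threshold is 4/n.
4/222 = 0.0180.

0.0180


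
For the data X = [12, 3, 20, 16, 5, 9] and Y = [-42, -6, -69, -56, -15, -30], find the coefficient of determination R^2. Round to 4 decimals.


The fitted line is Y = 3.8142 + -3.7059*X.
SSres = 5.7676, SStot = 2901.3333.
R^2 = 1 - SSres/SStot = 0.9980.

0.9980


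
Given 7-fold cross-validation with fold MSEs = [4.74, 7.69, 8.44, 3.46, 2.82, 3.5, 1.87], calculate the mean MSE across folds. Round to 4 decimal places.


Sum of fold MSEs = 32.5200.
Average = 32.5200 / 7 = 4.6457.

4.6457


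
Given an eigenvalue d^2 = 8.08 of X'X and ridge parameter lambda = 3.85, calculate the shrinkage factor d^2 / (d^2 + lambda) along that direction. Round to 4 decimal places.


Compute the denominator: 8.08 + 3.85 = 11.9300.
Shrinkage factor = 8.08 / 11.9300 = 0.6773.

0.6773


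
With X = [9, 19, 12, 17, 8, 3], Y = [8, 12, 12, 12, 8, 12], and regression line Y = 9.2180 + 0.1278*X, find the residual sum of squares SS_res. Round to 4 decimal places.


Predicted values from Y = 9.2180 + 0.1278*X.
Residuals: [-2.3682, 0.3538, 1.2484, 0.6094, -2.2404, 2.3986].
SSres = 18.4361.

18.4361


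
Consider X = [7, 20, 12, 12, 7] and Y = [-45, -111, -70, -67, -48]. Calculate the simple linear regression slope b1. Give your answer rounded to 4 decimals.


The sample means are xbar = 11.6000 and ybar = -68.2000.
Compute S_xx = 113.2000 and S_xy = -559.4000.
Slope b1 = S_xy / S_xx = -559.4000 / 113.2000 = -4.9417.

-4.9417
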